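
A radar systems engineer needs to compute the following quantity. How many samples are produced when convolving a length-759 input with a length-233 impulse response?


Linear convolution output length:
L = N + M - 1
  = 759 + 233 - 1
  = 991 samples

991


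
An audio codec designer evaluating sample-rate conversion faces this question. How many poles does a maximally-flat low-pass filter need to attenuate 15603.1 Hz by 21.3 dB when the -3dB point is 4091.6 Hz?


Butterworth filter order formula:
n = log10(10^(A/10) - 1) / (2 * log10(f_stop/f_pass))
10^(21.3/10) - 1 = 133.8963
f_stop/f_pass = 15603.1 / 4091.6 = 3.8134
n = 1.8293 -> ceil = 2

2


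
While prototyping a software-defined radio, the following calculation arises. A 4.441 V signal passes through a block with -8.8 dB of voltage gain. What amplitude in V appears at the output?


Output voltage from dB gain:
V_out = V_in * 10^(gain_dB / 20)
      = 4.441 * 10^(-8.8 / 20)
      = 4.441 * 0.363078
      = 1.6124 V

1.6124 V


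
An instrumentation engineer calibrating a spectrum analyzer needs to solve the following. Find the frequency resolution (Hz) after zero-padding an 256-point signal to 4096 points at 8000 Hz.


Frequency resolution after zero-padding:
N_padded = 256 * 16 = 4096
df = fs / N_padded
   = 8000 / 4096
   = 1.9531 Hz

1.9531 Hz


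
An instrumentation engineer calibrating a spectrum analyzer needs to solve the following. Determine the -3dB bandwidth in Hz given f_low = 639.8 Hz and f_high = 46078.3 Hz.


Bandwidth is the difference of -3dB frequencies:
BW = f_high - f_low
   = 46078.3 - 639.8
   = 45438.5 Hz

45438.5 Hz


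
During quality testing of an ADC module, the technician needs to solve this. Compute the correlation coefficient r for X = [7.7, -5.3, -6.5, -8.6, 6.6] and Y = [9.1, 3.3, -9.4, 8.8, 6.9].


Pearson correlation coefficient (population):
r = cov(X,Y) / (std(X) * std(Y))
Mean X = -1.22, Mean Y = 3.74
Cov(X,Y) = 21.2708
Std(X) = 6.923987, Std(Y) = 6.887264
r = 0.446

0.446


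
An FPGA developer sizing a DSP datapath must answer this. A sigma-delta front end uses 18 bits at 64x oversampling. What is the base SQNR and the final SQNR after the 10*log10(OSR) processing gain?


Step 1 — baseline SQNR at Nyquist:
SQNR_base = 6.02*N + 1.76
          = 6.02*18 + 1.76
          = 110.12 dB

Step 2 — oversampling processing gain:
G = 10*log10(OSR) = 10*log10(64) = 18.06 dB

Step 3 — total:
SQNR_total = 110.12 + 18.06 = 128.18 dB

Base SQNR = 110.12 dB; oversampled SQNR = 128.18 dB


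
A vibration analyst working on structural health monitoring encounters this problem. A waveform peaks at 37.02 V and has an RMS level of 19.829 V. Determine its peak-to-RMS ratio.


Crest factor is the ratio of peak to RMS:
CF = V_peak / V_rms
   = 37.02 / 19.829
   = 1.867

1.867


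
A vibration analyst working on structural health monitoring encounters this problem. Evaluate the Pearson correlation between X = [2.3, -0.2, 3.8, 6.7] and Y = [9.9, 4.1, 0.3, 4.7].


Pearson correlation coefficient (population):
r = cov(X,Y) / (std(X) * std(Y))
Mean X = 3.15, Mean Y = 4.75
Cov(X,Y) = -1.3175
Std(X) = 2.4985, Std(Y) = 3.418699
r = -0.1542

-0.1542


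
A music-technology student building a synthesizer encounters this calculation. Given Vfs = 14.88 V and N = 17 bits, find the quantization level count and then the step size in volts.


Step 1 — number of quantization levels:
L = 2^N = 2^17 = 131072

Step 2 — LSB step size:
delta = Vfs / L
      = 14.88 / 131072
      = 0.00011353 V

Levels = 131072; step size = 0.00011353 V


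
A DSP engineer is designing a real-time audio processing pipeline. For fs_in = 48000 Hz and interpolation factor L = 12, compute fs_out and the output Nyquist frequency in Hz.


Step 1 — output sample rate after interpolation by L:
fs_out = L * fs_in = 12 * 48000 = 576000 Hz

Step 2 — Nyquist frequency of the output stream:
f_Nyq = fs_out / 2 = 576000 / 2 = 288000.0 Hz

fs_out = 576000 Hz; f_Nyquist = 288000.0 Hz


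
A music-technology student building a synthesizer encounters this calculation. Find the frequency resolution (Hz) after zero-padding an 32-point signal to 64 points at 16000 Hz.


Frequency resolution after zero-padding:
N_padded = 32 * 2 = 64
df = fs / N_padded
   = 16000 / 64
   = 250.0 Hz

250.0 Hz


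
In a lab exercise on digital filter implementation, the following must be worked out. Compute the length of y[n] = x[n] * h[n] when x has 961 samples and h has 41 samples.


Linear convolution output length:
L = N + M - 1
  = 961 + 41 - 1
  = 1001 samples

1001


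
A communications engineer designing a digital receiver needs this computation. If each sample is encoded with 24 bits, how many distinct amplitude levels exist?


Number of quantization levels = 2^N
= 2^24
= 16777216

16777216


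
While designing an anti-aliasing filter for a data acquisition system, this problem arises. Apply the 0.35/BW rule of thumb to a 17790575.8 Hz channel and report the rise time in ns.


Rise time from bandwidth relationship:
tr = 0.35 / BW
   = 0.35 / 17790575.8
   = 1.967333739e-08 s
   = 19.6733 ns

19.6733 ns


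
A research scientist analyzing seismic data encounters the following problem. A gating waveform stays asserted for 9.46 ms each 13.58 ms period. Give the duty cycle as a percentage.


Duty cycle as a percentage:
DC = (t_on / T) * 100
   = (9.46 / 13.58) * 100
   = 0.696613 * 100
   = 69.66 %

69.66 %


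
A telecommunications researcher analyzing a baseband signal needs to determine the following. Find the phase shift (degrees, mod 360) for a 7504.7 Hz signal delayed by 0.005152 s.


Phase shift from frequency and time delay:
phi = 360 * f * t_delay
    = 360 * 7504.7 * 0.005152
    = 13919.12 degrees
    mod 360 = 239.12 degrees

239.12 degrees


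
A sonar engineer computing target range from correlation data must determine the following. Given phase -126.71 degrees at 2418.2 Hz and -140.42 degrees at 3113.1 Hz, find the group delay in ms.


Group delay from phase difference:
tau = -d(phi)/d(omega)
d(phi) = -13.71 deg = -0.239285 rad
d(omega) = 2*pi*(3113.1 - 2418.2) = 4366.1855 rad/s
tau = -(-0.239285) / 4366.1855
    = 0.0548 ms

0.0548 ms


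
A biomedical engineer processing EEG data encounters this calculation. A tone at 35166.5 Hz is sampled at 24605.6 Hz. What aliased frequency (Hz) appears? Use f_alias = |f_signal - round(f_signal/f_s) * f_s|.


Compute the nearest integer multiple of fs to the signal:
n = round(35166.5 / 24605.6) = 1
f_alias = |35166.5 - 1 * 24605.6|
        = |35166.5 - 24605.6|
        = 10560.9 Hz

10560.9


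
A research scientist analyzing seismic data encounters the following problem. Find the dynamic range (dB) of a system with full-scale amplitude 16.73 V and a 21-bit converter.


Dynamic range from full-scale to LSB:
V_min = V_max / 2^bits = 16.73 / 2^21
DR = 20 * log10(V_max / V_min)
   = 20 * log10(2^21)
   = 20 * 21 * log10(2)
   = 126.43 dB

126.43 dB


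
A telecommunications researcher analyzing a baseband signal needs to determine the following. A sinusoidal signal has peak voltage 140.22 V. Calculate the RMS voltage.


RMS voltage for a sinusoidal waveform:
V_rms = V_peak / sqrt(2)
      = 140.22 / 1.414214
      = 99.151 V

99.151 V


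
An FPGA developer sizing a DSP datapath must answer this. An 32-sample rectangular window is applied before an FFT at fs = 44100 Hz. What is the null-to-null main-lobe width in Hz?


Main lobe width for a rectangular window:
Width = 2 * fs / N
      = 2 * 44100 / 32
      = 88200 / 32
      = 2756.25 Hz

2756.25 Hz


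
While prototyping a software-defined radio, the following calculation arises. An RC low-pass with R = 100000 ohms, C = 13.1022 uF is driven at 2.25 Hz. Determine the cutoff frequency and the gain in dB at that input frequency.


Step 1 — cutoff frequency:
fc = 1 / (2*pi*R*C)
C = 13.1022 uF = 1.31022e-05 F
fc = 1 / (2*pi*100000*1.31022e-05)
   = 0.121472 Hz

Step 2 — magnitude at f = 2.25 Hz:
|H(f)| = 1 / sqrt(1 + (f/fc)^2)
f/fc = 2.25 / 0.121472 = 18.522787
|H| = 1 / sqrt(1 + 343.093638) = 0.053909
|H|_dB = 20*log10(0.053909) = -25.37 dB

fc = 0.121472 Hz; |H(2.25 Hz)| = -25.37 dB


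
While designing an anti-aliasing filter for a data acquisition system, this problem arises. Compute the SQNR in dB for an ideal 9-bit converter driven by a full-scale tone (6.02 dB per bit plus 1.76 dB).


Theoretical SNR for a full-scale sinusoid:
SNR = 6.02 * N + 1.76
    = 6.02 * 9 + 1.76
    = 54.18 + 1.76
    = 55.94 dB

55.94 dB


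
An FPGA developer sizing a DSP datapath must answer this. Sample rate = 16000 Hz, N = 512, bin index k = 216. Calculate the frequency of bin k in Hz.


Frequency of DFT bin k:
f_k = k * fs / N
    = 216 * 16000 / 512
    = 3456000 / 512
    = 6750.0 Hz

6750.0 Hz


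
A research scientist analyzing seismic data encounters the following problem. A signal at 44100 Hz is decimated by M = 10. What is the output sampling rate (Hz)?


Decimation reduces the sample rate:
fs_out = fs_in / M
       = 44100 / 10
       = 4410.0 Hz

4410.0 Hz


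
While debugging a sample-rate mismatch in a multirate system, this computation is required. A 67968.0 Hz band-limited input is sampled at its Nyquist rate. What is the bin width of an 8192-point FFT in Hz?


Step 1 — Nyquist sampling rate:
fs = 2 * fmax = 2 * 67968.0 = 135936.0 Hz

Step 2 — DFT bin spacing:
df = fs / N = 135936.0 / 8192 = 16.5938 Hz

16.5938 Hz


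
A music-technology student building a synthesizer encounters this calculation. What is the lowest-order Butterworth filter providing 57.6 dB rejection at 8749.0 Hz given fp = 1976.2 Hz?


Butterworth filter order formula:
n = log10(10^(A/10) - 1) / (2 * log10(f_stop/f_pass))
10^(57.6/10) - 1 = 575438.9373
f_stop/f_pass = 8749.0 / 1976.2 = 4.4272
n = 4.4573 -> ceil = 5

5


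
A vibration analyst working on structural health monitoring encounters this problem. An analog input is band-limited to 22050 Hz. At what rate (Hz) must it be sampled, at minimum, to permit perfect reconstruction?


The Nyquist rate is twice the maximum frequency component.
fs_min = 2 * fmax
      = 2 * 22050
      = 44100 Hz

44100


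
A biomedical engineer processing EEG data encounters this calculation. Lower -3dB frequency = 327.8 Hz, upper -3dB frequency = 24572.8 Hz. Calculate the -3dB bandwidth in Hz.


Bandwidth is the difference of -3dB frequencies:
BW = f_high - f_low
   = 24572.8 - 327.8
   = 24245.0 Hz

24245.0 Hz


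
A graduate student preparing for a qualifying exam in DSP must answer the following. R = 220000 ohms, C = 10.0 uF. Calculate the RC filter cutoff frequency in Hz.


Cutoff frequency of a first-order RC filter:
fc = 1 / (2 * pi * R * C)
C = 10.0 uF = 1e-05 F
fc = 1 / (2 * pi * 220000 * 1e-05)
   = 1 / 13.823007675795
   = 0.072343 Hz

0.072343 Hz


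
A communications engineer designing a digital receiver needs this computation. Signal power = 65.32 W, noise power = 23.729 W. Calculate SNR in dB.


SNR in decibels:
SNR = 10 * log10(Ps / Pn)
    = 10 * log10(65.32 / 23.729)
    = 10 * log10(2.7527)
    = 10 * 0.4398
    = 4.4 dB

4.4 dB


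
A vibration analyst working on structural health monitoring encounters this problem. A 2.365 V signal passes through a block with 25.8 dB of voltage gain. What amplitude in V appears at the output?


Output voltage from dB gain:
V_out = V_in * 10^(gain_dB / 20)
      = 2.365 * 10^(25.8 / 20)
      = 2.365 * 19.498446
      = 46.1138 V

46.1138 V


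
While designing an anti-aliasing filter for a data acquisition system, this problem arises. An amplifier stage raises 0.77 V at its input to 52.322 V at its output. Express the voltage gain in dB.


Voltage gain in dB:
G = 20 * log10(Vout / Vin)
  = 20 * log10(52.322 / 0.77)
  = 20 * log10(67.950649)
  = 20 * 1.832194
  = 36.64 dB

36.64 dB


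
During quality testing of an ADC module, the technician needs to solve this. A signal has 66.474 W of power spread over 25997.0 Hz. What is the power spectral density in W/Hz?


Power spectral density:
PSD = P / BW
    = 66.474 / 25997.0
    = 0.00255699 W/Hz

0.00255699 W/Hz


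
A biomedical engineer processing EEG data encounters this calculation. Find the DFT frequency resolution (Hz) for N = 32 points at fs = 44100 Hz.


DFT frequency resolution:
df = fs / N
   = 44100 / 32
   = 1378.125 Hz

1378.125 Hz


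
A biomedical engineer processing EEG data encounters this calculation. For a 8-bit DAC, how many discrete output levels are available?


Number of quantization levels = 2^N
= 2^8
= 256

256


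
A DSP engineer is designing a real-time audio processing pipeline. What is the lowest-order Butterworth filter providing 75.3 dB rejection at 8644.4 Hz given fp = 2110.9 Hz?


Butterworth filter order formula:
n = log10(10^(A/10) - 1) / (2 * log10(f_stop/f_pass))
10^(75.3/10) - 1 = 33884414.6139
f_stop/f_pass = 8644.4 / 2110.9 = 4.0951
n = 6.1493 -> ceil = 7

7


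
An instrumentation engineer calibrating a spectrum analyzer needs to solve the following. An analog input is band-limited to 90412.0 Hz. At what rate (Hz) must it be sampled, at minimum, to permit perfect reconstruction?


The Nyquist rate is twice the maximum frequency component.
fs_min = 2 * fmax
      = 2 * 90412.0
      = 180824.0 Hz

180824.0


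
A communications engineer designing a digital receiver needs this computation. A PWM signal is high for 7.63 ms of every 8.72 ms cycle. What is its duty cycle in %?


Duty cycle as a percentage:
DC = (t_on / T) * 100
   = (7.63 / 8.72) * 100
   = 0.875 * 100
   = 87.5 %

87.5 %


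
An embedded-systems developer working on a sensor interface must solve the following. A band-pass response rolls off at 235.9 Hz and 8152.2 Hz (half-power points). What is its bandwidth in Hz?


Bandwidth is the difference of -3dB frequencies:
BW = f_high - f_low
   = 8152.2 - 235.9
   = 7916.3 Hz

7916.3 Hz


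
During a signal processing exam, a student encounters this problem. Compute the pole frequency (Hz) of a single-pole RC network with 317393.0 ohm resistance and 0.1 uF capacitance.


Cutoff frequency of a first-order RC filter:
fc = 1 / (2 * pi * R * C)
C = 0.1 uF = 1e-07 F
fc = 1 / (2 * pi * 317393.0 * 1e-07)
   = 1 / 0.19942390342017
   = 5.014444 Hz

5.014444 Hz


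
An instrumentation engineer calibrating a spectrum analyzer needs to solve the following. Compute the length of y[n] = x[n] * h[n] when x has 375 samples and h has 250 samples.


Linear convolution output length:
L = N + M - 1
  = 375 + 250 - 1
  = 624 samples

624


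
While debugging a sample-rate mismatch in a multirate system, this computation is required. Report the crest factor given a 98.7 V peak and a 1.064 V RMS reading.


Crest factor is the ratio of peak to RMS:
CF = V_peak / V_rms
   = 98.7 / 1.064
   = 92.7632

92.7632


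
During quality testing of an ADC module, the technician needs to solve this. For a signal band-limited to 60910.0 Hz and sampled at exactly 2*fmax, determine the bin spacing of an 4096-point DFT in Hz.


Step 1 — Nyquist sampling rate:
fs = 2 * fmax = 2 * 60910.0 = 121820.0 Hz

Step 2 — DFT bin spacing:
df = fs / N = 121820.0 / 4096 = 29.7412 Hz

29.7412 Hz


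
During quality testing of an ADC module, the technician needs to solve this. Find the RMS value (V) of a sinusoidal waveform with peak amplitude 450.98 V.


RMS voltage for a sinusoidal waveform:
V_rms = V_peak / sqrt(2)
      = 450.98 / 1.414214
      = 318.891 V

318.891 V


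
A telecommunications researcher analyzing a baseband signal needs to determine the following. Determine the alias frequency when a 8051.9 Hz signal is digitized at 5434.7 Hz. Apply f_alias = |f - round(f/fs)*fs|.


Compute the nearest integer multiple of fs to the signal:
n = round(8051.9 / 5434.7) = 1
f_alias = |8051.9 - 1 * 5434.7|
        = |8051.9 - 5434.7|
        = 2617.2 Hz

2617.2


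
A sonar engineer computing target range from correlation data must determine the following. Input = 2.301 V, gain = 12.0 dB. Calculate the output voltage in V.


Output voltage from dB gain:
V_out = V_in * 10^(gain_dB / 20)
      = 2.301 * 10^(12.0 / 20)
      = 2.301 * 3.981072
      = 9.1604 V

9.1604 V


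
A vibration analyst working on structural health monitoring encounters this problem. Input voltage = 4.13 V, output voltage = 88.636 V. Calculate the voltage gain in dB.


Voltage gain in dB:
G = 20 * log10(Vout / Vin)
  = 20 * log10(88.636 / 4.13)
  = 20 * log10(21.461501)
  = 20 * 1.33166
  = 26.63 dB

26.63 dB


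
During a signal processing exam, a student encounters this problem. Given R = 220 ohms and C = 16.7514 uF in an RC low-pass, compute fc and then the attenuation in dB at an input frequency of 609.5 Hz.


Step 1 — cutoff frequency:
fc = 1 / (2*pi*R*C)
C = 16.7514 uF = 1.67514e-05 F
fc = 1 / (2*pi*220*1.67514e-05)
   = 43.1863 Hz

Step 2 — magnitude at f = 609.5 Hz:
|H(f)| = 1 / sqrt(1 + (f/fc)^2)
f/fc = 609.5 / 43.1863 = 14.113272
|H| = 1 / sqrt(1 + 199.184447) = 0.0706781
|H|_dB = 20*log10(0.0706781) = -23.01 dB

fc = 43.1863 Hz; |H(609.5 Hz)| = -23.01 dB


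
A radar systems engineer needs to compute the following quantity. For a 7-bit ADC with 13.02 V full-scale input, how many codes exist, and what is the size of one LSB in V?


Step 1 — number of quantization levels:
L = 2^N = 2^7 = 128

Step 2 — LSB step size:
delta = Vfs / L
      = 13.02 / 128
      = 0.10171875 V

Levels = 128; step size = 0.10171875 V


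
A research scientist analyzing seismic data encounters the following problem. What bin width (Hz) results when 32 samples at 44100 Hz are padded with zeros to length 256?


Frequency resolution after zero-padding:
N_padded = 32 * 8 = 256
df = fs / N_padded
   = 44100 / 256
   = 172.2656 Hz

172.2656 Hz


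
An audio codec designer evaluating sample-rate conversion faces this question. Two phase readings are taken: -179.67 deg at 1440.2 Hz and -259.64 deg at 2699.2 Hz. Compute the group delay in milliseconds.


Group delay from phase difference:
tau = -d(phi)/d(omega)
d(phi) = -79.97 deg = -1.39574 rad
d(omega) = 2*pi*(2699.2 - 1440.2) = 7910.5303 rad/s
tau = -(-1.39574) / 7910.5303
    = 0.1764 ms

0.1764 ms


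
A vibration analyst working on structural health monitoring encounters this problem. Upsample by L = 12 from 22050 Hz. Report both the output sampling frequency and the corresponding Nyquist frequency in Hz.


Step 1 — output sample rate after interpolation by L:
fs_out = L * fs_in = 12 * 22050 = 264600 Hz

Step 2 — Nyquist frequency of the output stream:
f_Nyq = fs_out / 2 = 264600 / 2 = 132300.0 Hz

fs_out = 264600 Hz; f_Nyquist = 132300.0 Hz


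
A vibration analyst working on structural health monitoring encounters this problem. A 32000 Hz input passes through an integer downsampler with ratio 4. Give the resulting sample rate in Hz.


Decimation reduces the sample rate:
fs_out = fs_in / M
       = 32000 / 4
       = 8000.0 Hz

8000.0 Hz


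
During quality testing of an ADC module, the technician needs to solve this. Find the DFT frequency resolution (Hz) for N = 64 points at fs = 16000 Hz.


DFT frequency resolution:
df = fs / N
   = 16000 / 64
   = 250.0 Hz

250.0 Hz


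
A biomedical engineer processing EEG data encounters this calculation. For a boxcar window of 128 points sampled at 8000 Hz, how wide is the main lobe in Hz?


Main lobe width for a rectangular window:
Width = 2 * fs / N
      = 2 * 8000 / 128
      = 16000 / 128
      = 125.0 Hz

125.0 Hz


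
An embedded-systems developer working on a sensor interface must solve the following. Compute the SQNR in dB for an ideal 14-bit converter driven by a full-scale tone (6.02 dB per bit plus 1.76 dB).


Theoretical SNR for a full-scale sinusoid:
SNR = 6.02 * N + 1.76
    = 6.02 * 14 + 1.76
    = 84.28 + 1.76
    = 86.04 dB

86.04 dB


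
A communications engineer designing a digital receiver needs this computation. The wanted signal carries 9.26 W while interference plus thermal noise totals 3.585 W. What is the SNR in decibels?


SNR in decibels:
SNR = 10 * log10(Ps / Pn)
    = 10 * log10(9.26 / 3.585)
    = 10 * log10(2.583)
    = 10 * 0.4121
    = 4.12 dB

4.12 dB


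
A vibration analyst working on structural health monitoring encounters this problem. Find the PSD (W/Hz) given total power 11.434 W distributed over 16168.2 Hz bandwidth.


Power spectral density:
PSD = P / BW
    = 11.434 / 16168.2
    = 0.00070719 W/Hz

0.00070719 W/Hz


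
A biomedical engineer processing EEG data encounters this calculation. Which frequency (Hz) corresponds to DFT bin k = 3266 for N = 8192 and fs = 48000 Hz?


Frequency of DFT bin k:
f_k = k * fs / N
    = 3266 * 48000 / 8192
    = 156768000 / 8192
    = 19136.719 Hz

19136.719 Hz


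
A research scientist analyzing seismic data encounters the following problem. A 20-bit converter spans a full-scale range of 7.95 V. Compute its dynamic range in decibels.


Dynamic range from full-scale to LSB:
V_min = V_max / 2^bits = 7.95 / 2^20
DR = 20 * log10(V_max / V_min)
   = 20 * log10(2^20)
   = 20 * 20 * log10(2)
   = 120.41 dB

120.41 dB


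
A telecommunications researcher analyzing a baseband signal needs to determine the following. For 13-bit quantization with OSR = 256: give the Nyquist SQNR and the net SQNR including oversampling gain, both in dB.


Step 1 — baseline SQNR at Nyquist:
SQNR_base = 6.02*N + 1.76
          = 6.02*13 + 1.76
          = 80.02 dB

Step 2 — oversampling processing gain:
G = 10*log10(OSR) = 10*log10(256) = 24.08 dB

Step 3 — total:
SQNR_total = 80.02 + 24.08 = 104.1 dB

Base SQNR = 80.02 dB; oversampled SQNR = 104.1 dB


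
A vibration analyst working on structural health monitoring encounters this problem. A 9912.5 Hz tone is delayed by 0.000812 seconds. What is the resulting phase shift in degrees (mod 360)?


Phase shift from frequency and time delay:
phi = 360 * f * t_delay
    = 360 * 9912.5 * 0.000812
    = 2897.62 degrees
    mod 360 = 17.62 degrees

17.62 degrees


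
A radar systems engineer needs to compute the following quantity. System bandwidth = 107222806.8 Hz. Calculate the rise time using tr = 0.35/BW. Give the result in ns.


Rise time from bandwidth relationship:
tr = 0.35 / BW
   = 0.35 / 107222806.8
   = 3.264230908e-09 s
   = 3.2642 ns

3.2642 ns


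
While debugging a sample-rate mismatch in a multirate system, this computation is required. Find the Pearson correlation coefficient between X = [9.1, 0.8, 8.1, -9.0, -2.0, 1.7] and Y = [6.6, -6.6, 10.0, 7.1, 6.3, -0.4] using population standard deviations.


Pearson correlation coefficient (population):
r = cov(X,Y) / (std(X) * std(Y))
Mean X = 1.45, Mean Y = 3.8333
Cov(X,Y) = 4.208333
Std(X) = 6.114668, Std(Y) = 5.615653
r = 0.1226

0.1226


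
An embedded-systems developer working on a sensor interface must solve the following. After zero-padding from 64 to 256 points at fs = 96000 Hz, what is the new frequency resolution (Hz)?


Frequency resolution after zero-padding:
N_padded = 64 * 4 = 256
df = fs / N_padded
   = 96000 / 256
   = 375.0 Hz

375.0 Hz


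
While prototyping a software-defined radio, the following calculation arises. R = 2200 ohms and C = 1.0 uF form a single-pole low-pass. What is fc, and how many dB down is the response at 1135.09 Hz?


Step 1 — cutoff frequency:
fc = 1 / (2*pi*R*C)
C = 1.0 uF = 1e-06 F
fc = 1 / (2*pi*2200*1e-06)
   = 72.3432 Hz

Step 2 — magnitude at f = 1135.09 Hz:
|H(f)| = 1 / sqrt(1 + (f/fc)^2)
f/fc = 1135.09 / 72.3432 = 15.690348
|H| = 1 / sqrt(1 + 246.18702) = 0.0636044
|H|_dB = 20*log10(0.0636044) = -23.93 dB

fc = 72.3432 Hz; |H(1135.09 Hz)| = -23.93 dB


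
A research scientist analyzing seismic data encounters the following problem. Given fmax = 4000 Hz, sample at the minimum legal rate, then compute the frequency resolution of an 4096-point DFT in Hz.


Step 1 — Nyquist sampling rate:
fs = 2 * fmax = 2 * 4000 = 8000 Hz

Step 2 — DFT bin spacing:
df = fs / N = 8000 / 4096 = 1.9531 Hz

1.9531 Hz


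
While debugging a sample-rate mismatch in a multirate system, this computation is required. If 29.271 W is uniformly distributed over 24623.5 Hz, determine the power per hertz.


Power spectral density:
PSD = P / BW
    = 29.271 / 24623.5
    = 0.00118874 W/Hz

0.00118874 W/Hz


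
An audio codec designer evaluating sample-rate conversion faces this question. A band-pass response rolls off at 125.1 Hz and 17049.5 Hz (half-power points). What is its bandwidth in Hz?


Bandwidth is the difference of -3dB frequencies:
BW = f_high - f_low
   = 17049.5 - 125.1
   = 16924.4 Hz

16924.4 Hz


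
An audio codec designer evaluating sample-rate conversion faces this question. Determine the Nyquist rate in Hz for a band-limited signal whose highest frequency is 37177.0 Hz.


The Nyquist rate is twice the maximum frequency component.
fs_min = 2 * fmax
      = 2 * 37177.0
      = 74354.0 Hz

74354.0


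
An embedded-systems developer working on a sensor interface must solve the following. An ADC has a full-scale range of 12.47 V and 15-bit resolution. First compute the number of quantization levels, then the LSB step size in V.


Step 1 — number of quantization levels:
L = 2^N = 2^15 = 32768

Step 2 — LSB step size:
delta = Vfs / L
      = 12.47 / 32768
      = 0.00038055 V

Levels = 32768; step size = 0.00038055 V


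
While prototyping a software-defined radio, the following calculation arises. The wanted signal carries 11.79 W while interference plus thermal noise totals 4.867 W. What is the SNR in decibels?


SNR in decibels:
SNR = 10 * log10(Ps / Pn)
    = 10 * log10(11.79 / 4.867)
    = 10 * log10(2.4224)
    = 10 * 0.3843
    = 3.84 dB

3.84 dB


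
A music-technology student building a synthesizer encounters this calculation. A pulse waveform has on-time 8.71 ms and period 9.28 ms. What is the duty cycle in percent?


Duty cycle as a percentage:
DC = (t_on / T) * 100
   = (8.71 / 9.28) * 100
   = 0.938578 * 100
   = 93.86 %

93.86 %


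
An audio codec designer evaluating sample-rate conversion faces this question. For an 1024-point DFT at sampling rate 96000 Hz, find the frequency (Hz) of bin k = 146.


Frequency of DFT bin k:
f_k = k * fs / N
    = 146 * 96000 / 1024
    = 14016000 / 1024
    = 13687.5 Hz

13687.5 Hz


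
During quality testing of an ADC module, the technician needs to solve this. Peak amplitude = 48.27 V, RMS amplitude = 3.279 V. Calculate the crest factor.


Crest factor is the ratio of peak to RMS:
CF = V_peak / V_rms
   = 48.27 / 3.279
   = 14.721

14.721


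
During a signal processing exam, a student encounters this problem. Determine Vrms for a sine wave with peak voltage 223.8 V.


RMS voltage for a sinusoidal waveform:
V_rms = V_peak / sqrt(2)
      = 223.8 / 1.414214
      = 158.25 V

158.25 V


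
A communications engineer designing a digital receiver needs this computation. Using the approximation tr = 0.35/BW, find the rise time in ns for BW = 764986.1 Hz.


Rise time from bandwidth relationship:
tr = 0.35 / BW
   = 0.35 / 764986.1
   = 4.575246531e-07 s
   = 457.5247 ns

457.5247 ns


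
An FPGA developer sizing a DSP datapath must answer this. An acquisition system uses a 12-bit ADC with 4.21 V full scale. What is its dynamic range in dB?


Dynamic range from full-scale to LSB:
V_min = V_max / 2^bits = 4.21 / 2^12
DR = 20 * log10(V_max / V_min)
   = 20 * log10(2^12)
   = 20 * 12 * log10(2)
   = 72.25 dB

72.25 dB


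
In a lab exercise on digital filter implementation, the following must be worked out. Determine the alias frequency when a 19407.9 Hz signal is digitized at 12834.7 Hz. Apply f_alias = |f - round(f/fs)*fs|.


Compute the nearest integer multiple of fs to the signal:
n = round(19407.9 / 12834.7) = 2
f_alias = |19407.9 - 2 * 12834.7|
        = |19407.9 - 25669.4|
        = 6261.5 Hz

6261.5


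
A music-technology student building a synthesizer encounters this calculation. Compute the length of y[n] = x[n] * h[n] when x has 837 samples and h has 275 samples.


Linear convolution output length:
L = N + M - 1
  = 837 + 275 - 1
  = 1111 samples

1111


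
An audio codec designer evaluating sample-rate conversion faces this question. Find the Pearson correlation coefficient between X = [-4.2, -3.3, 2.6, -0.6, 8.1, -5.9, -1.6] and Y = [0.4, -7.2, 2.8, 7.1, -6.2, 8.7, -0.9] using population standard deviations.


Pearson correlation coefficient (population):
r = cov(X,Y) / (std(X) * std(Y))
Mean X = -0.7, Mean Y = 0.6714
Cov(X,Y) = -10.245714
Std(X) = 4.394802, Std(Y) = 5.631979
r = -0.4139

-0.4139


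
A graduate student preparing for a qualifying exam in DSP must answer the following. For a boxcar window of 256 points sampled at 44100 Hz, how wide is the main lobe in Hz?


Main lobe width for a rectangular window:
Width = 2 * fs / N
      = 2 * 44100 / 256
      = 88200 / 256
      = 344.531 Hz

344.531 Hz


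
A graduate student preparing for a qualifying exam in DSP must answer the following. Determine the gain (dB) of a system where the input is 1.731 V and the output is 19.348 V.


Voltage gain in dB:
G = 20 * log10(Vout / Vin)
  = 20 * log10(19.348 / 1.731)
  = 20 * log10(11.177354)
  = 20 * 1.048339
  = 20.97 dB

20.97 dB


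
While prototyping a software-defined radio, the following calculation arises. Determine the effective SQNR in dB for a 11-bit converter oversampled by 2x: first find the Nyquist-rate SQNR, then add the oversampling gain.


Step 1 — baseline SQNR at Nyquist:
SQNR_base = 6.02*N + 1.76
          = 6.02*11 + 1.76
          = 67.98 dB

Step 2 — oversampling processing gain:
G = 10*log10(OSR) = 10*log10(2) = 3.01 dB

Step 3 — total:
SQNR_total = 67.98 + 3.01 = 70.99 dB

Base SQNR = 67.98 dB; oversampled SQNR = 70.99 dB


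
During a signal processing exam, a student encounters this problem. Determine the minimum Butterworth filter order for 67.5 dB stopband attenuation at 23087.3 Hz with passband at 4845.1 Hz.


Butterworth filter order formula:
n = log10(10^(A/10) - 1) / (2 * log10(f_stop/f_pass))
10^(67.5/10) - 1 = 5623412.2519
f_stop/f_pass = 23087.3 / 4845.1 = 4.7651
n = 4.9774 -> ceil = 5

5


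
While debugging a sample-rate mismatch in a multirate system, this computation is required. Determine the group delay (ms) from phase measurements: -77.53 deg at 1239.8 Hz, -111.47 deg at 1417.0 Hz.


Group delay from phase difference:
tau = -d(phi)/d(omega)
d(phi) = -33.94 deg = -0.592365 rad
d(omega) = 2*pi*(1417.0 - 1239.8) = 1113.3804 rad/s
tau = -(-0.592365) / 1113.3804
    = 0.532 ms

0.532 ms


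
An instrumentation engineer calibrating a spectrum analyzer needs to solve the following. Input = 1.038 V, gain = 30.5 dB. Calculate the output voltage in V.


Output voltage from dB gain:
V_out = V_in * 10^(gain_dB / 20)
      = 1.038 * 10^(30.5 / 20)
      = 1.038 * 33.496544
      = 34.7694 V

34.7694 V


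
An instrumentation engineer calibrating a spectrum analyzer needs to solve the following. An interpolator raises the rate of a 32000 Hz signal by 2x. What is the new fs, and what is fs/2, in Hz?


Step 1 — output sample rate after interpolation by L:
fs_out = L * fs_in = 2 * 32000 = 64000 Hz

Step 2 — Nyquist frequency of the output stream:
f_Nyq = fs_out / 2 = 64000 / 2 = 32000.0 Hz

fs_out = 64000 Hz; f_Nyquist = 32000.0 Hz


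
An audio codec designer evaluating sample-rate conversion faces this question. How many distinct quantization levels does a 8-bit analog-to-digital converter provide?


Number of quantization levels = 2^N
= 2^8
= 256

256


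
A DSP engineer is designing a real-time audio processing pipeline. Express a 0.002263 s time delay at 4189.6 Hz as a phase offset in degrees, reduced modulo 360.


Phase shift from frequency and time delay:
phi = 360 * f * t_delay
    = 360 * 4189.6 * 0.002263
    = 3413.18 degrees
    mod 360 = 173.18 degrees

173.18 degrees


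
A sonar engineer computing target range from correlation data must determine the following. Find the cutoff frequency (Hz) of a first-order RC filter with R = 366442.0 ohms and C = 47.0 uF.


Cutoff frequency of a first-order RC filter:
fc = 1 / (2 * pi * R * C)
C = 47.0 uF = 4.7e-05 F
fc = 1 / (2 * pi * 366442.0 * 4.7e-05)
   = 1 / 108.21388054567
   = 0.009241 Hz

0.009241 Hz


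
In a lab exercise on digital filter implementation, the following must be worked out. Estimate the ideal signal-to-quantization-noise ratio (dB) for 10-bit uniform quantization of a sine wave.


Theoretical SNR for a full-scale sinusoid:
SNR = 6.02 * N + 1.76
    = 6.02 * 10 + 1.76
    = 60.2 + 1.76
    = 61.96 dB

61.96 dB


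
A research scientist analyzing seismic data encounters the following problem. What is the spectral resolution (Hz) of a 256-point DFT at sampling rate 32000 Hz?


DFT frequency resolution:
df = fs / N
   = 32000 / 256
   = 125.0 Hz

125.0 Hz


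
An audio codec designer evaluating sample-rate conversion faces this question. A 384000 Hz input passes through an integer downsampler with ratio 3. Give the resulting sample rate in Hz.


Decimation reduces the sample rate:
fs_out = fs_in / M
       = 384000 / 3
       = 128000.0 Hz

128000.0 Hz


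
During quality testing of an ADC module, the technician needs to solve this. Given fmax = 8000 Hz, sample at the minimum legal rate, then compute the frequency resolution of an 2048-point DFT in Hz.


Step 1 — Nyquist sampling rate:
fs = 2 * fmax = 2 * 8000 = 16000 Hz

Step 2 — DFT bin spacing:
df = fs / N = 16000 / 2048 = 7.8125 Hz

7.8125 Hz


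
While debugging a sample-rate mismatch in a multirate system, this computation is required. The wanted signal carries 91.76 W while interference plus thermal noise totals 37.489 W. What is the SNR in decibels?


SNR in decibels:
SNR = 10 * log10(Ps / Pn)
    = 10 * log10(91.76 / 37.489)
    = 10 * log10(2.4477)
    = 10 * 0.3887
    = 3.89 dB

3.89 dB


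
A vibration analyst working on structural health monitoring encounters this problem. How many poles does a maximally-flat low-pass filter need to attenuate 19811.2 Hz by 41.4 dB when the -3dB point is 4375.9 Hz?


Butterworth filter order formula:
n = log10(10^(A/10) - 1) / (2 * log10(f_stop/f_pass))
10^(41.4/10) - 1 = 13802.8426
f_stop/f_pass = 19811.2 / 4375.9 = 4.5273
n = 3.1562 -> ceil = 4

4


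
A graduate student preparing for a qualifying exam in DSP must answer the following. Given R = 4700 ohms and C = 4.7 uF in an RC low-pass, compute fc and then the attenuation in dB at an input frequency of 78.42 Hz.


Step 1 — cutoff frequency:
fc = 1 / (2*pi*R*C)
C = 4.7 uF = 4.7e-06 F
fc = 1 / (2*pi*4700*4.7e-06)
   = 7.20484 Hz

Step 2 — magnitude at f = 78.42 Hz:
|H(f)| = 1 / sqrt(1 + (f/fc)^2)
f/fc = 78.42 / 7.20484 = 10.88435
|H| = 1 / sqrt(1 + 118.469075) = 0.0914897
|H|_dB = 20*log10(0.0914897) = -20.77 dB

fc = 7.20484 Hz; |H(78.42 Hz)| = -20.77 dB


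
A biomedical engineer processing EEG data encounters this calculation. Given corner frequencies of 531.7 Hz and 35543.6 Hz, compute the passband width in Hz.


Bandwidth is the difference of -3dB frequencies:
BW = f_high - f_low
   = 35543.6 - 531.7
   = 35011.9 Hz

35011.9 Hz


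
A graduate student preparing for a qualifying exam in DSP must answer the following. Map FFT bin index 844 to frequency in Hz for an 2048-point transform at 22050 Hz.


Frequency of DFT bin k:
f_k = k * fs / N
    = 844 * 22050 / 2048
    = 18610200 / 2048
    = 9087.012 Hz

9087.012 Hz


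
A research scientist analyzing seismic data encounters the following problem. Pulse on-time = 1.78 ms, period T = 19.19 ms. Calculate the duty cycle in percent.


Duty cycle as a percentage:
DC = (t_on / T) * 100
   = (1.78 / 19.19) * 100
   = 0.092757 * 100
   = 9.28 %

9.28 %


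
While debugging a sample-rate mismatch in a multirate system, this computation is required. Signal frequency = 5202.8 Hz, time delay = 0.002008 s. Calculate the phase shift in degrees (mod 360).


Phase shift from frequency and time delay:
phi = 360 * f * t_delay
    = 360 * 5202.8 * 0.002008
    = 3761.0 degrees
    mod 360 = 161.0 degrees

161.0 degrees


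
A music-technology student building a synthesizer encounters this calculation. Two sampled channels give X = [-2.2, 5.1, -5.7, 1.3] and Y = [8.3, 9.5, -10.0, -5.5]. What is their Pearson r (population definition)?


Pearson correlation coefficient (population):
r = cov(X,Y) / (std(X) * std(Y))
Mean X = -0.375, Mean Y = 0.575
Cov(X,Y) = 20.225625
Std(X) = 4.014583, Std(Y) = 8.486276
r = 0.5937

0.5937


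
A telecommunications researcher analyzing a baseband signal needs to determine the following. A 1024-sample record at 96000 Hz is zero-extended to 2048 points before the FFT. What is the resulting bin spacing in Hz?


Frequency resolution after zero-padding:
N_padded = 1024 * 2 = 2048
df = fs / N_padded
   = 96000 / 2048
   = 46.875 Hz

46.875 Hz


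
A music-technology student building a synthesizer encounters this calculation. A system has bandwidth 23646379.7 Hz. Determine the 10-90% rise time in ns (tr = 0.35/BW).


Rise time from bandwidth relationship:
tr = 0.35 / BW
   = 0.35 / 23646379.7
   = 1.480142011e-08 s
   = 14.8014 ns

14.8014 ns


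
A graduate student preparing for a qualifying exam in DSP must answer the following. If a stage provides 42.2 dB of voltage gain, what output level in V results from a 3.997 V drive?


Output voltage from dB gain:
V_out = V_in * 10^(gain_dB / 20)
      = 3.997 * 10^(42.2 / 20)
      = 3.997 * 128.824955
      = 514.9133 V

514.9133 V


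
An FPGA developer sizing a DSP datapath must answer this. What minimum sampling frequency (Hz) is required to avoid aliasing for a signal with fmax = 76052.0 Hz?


The Nyquist rate is twice the maximum frequency component.
fs_min = 2 * fmax
      = 2 * 76052.0
      = 152104.0 Hz

152104.0


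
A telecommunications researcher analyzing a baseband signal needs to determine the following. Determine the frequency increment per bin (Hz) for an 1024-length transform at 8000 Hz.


DFT frequency resolution:
df = fs / N
   = 8000 / 1024
   = 7.8125 Hz

7.8125 Hz


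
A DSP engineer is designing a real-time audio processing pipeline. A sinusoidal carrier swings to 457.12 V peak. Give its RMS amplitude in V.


RMS voltage for a sinusoidal waveform:
V_rms = V_peak / sqrt(2)
      = 457.12 / 1.414214
      = 323.233 V

323.233 V


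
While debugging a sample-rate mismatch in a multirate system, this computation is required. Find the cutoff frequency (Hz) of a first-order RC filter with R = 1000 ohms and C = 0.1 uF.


Cutoff frequency of a first-order RC filter:
fc = 1 / (2 * pi * R * C)
C = 0.1 uF = 1e-07 F
fc = 1 / (2 * pi * 1000 * 1e-07)
   = 1 / 0.00062831853071796
   = 1591.549431 Hz

1591.549431 Hz


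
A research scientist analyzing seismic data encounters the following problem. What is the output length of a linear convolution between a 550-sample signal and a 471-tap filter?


Linear convolution output length:
L = N + M - 1
  = 550 + 471 - 1
  = 1020 samples

1020


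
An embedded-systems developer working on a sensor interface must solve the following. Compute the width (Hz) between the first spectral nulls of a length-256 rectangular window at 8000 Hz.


Main lobe width for a rectangular window:
Width = 2 * fs / N
      = 2 * 8000 / 256
      = 16000 / 256
      = 62.5 Hz

62.5 Hz


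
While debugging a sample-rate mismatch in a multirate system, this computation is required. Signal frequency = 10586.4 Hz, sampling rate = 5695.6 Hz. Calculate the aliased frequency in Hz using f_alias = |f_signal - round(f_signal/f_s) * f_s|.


Compute the nearest integer multiple of fs to the signal:
n = round(10586.4 / 5695.6) = 2
f_alias = |10586.4 - 2 * 5695.6|
        = |10586.4 - 11391.2|
        = 804.8 Hz

804.8
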